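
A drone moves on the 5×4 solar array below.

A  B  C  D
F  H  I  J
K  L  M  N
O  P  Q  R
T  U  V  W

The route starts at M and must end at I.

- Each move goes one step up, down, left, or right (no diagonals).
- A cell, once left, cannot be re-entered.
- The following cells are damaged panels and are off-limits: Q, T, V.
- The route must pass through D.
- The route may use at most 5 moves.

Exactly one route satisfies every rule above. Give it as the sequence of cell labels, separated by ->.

The budget equals the shortest possible length, so every move has to be on a shortest route through the required cells.
Route from M: right 1 to N, up 2 to D, left 1 to C, down 1 to I — 5 moves in all.
Check: all required cells visited; 5 ≤ 5 moves.

M -> N -> J -> D -> C -> I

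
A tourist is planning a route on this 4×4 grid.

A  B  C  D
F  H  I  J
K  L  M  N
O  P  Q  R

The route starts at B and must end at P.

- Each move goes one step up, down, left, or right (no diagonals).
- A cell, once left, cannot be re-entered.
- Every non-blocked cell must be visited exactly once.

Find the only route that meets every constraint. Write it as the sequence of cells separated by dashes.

Need to visit all 16 open cells exactly once, starting at B and ending at P.
Cell A has only two open neighbours (F and B), so the path must pass straight through it: one of those is the cell it's entered from and the other is where it exits.
Route from B: left to A, down to F, 2× right (reaching I), up to C, right to D, 3× down (reaching R), left to Q, up to M, 2× left (reaching K), down to O, right to P — 15 moves in all.
Check: all 16 open cells covered.

B - A - F - H - I - C - D - J - N - R - Q - M - L - K - O - P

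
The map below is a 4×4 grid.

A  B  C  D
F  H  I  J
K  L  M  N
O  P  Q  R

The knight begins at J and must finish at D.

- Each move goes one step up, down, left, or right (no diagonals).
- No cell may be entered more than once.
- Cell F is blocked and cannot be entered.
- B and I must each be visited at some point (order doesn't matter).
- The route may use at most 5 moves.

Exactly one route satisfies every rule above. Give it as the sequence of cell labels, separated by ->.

J -> I -> H -> B -> C -> D

The 5-move cap with required stops at B, I leaves no slack for detours.
Route from J: left 2 to H, up 1 to B, right 2 to D — 5 moves in all.
Check: all required cells visited; 5 ≤ 5 moves.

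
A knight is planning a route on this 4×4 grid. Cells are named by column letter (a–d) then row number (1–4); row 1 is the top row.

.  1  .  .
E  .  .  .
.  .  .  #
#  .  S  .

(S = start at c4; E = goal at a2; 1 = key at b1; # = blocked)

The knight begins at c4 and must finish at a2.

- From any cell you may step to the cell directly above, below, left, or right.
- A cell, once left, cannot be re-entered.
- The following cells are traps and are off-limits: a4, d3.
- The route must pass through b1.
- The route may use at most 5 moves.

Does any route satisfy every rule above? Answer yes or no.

no

Even ignoring the no-revisit rule, getting from c4 to a2 via b1 needs at least 4 + 2 = 6 moves (Manhattan distance per leg), which exceeds the 5-move limit.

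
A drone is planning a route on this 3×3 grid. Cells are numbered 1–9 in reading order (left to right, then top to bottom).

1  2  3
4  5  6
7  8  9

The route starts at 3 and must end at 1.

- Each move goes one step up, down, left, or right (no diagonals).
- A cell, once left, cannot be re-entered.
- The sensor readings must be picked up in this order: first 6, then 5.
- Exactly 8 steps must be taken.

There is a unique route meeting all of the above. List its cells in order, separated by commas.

The waypoints must appear in the order 6, 5, with no cell reused.
Route from 3: 2× down (reaching 9), 2× left (reaching 7), up to 4, right to 5, up to 2, left to 1 — 8 moves in all.
Check: order respected (6 at step 1, 5 at step 6); 8 moves as required.

3, 6, 9, 8, 7, 4, 5, 2, 1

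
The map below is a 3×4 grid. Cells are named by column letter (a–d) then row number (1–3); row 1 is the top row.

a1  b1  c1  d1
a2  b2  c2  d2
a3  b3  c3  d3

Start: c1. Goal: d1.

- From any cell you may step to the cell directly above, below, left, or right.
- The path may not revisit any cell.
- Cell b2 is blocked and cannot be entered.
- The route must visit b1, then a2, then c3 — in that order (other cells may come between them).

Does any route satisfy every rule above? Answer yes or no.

One route that works: c1 → b1 → a1 → a2 → a3 → b3 → c3 → c2 → d2 → d1.

yes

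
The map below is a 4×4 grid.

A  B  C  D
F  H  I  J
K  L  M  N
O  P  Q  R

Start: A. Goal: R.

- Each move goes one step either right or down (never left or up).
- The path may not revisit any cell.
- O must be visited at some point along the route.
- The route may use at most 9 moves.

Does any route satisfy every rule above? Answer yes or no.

One route that works: A → F → K → O → P → Q → R.

yes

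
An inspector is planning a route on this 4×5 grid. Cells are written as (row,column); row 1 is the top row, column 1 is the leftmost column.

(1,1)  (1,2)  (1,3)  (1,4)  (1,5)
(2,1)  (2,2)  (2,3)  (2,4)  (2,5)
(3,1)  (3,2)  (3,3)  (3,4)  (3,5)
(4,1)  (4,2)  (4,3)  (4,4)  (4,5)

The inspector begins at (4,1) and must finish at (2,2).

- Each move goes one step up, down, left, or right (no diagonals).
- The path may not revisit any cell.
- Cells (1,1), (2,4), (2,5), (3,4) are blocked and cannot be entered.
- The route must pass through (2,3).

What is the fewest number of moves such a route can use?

Any route passes through (2,3) somewhere between (4,1) and (2,2). Summing Manhattan distances along the two legs ((4,1) → (2,3) → (2,2)) gives a lower bound of 4 + 1 = 5 moves.
A route of 5 moves achieves this: (4,1) → (3,1) → (3,2) → (3,3) → (2,3) → (2,2).
Since 5 matches the lower bound, it is optimal.

5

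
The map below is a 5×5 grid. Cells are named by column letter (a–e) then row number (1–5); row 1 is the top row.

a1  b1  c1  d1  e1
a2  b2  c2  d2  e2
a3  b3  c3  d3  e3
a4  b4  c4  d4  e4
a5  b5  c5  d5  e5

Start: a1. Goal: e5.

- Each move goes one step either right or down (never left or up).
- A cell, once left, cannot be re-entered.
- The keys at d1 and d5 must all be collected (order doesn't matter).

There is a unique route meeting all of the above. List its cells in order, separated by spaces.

a1 b1 c1 d1 d2 d3 d4 d5 e5

Moves only go right or down, so the column and row indices never decrease.
Route from a1: 3× right (reaching d1), 4× down (reaching d5), right to e5 — 8 moves in all.
Check: all required cells visited.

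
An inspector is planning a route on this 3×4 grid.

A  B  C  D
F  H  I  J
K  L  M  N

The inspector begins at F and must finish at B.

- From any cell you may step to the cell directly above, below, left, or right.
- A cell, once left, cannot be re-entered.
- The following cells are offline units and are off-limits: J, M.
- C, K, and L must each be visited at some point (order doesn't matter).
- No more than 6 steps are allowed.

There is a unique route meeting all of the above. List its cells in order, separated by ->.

The 6-move cap with required stops at C, K, L leaves no slack for detours.
Route from F: down to K, right to L, up to H, right to I, up to C, left to B — 6 moves in all.
Check: all required cells visited; 6 ≤ 6 moves.

F -> K -> L -> H -> I -> C -> B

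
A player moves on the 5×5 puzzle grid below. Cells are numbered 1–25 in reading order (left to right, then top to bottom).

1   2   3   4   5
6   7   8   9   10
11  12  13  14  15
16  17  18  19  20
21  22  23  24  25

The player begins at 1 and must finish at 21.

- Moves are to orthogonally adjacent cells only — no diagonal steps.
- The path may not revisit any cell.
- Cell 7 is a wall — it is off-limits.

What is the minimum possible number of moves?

The Manhattan distance from 1 to 21 is |1−5| + |1−1| = 4, so at least 4 moves are needed.
A route of 4 moves achieves this: 1 → 6 → 11 → 16 → 21.
Since 4 matches the lower bound, it is optimal.

4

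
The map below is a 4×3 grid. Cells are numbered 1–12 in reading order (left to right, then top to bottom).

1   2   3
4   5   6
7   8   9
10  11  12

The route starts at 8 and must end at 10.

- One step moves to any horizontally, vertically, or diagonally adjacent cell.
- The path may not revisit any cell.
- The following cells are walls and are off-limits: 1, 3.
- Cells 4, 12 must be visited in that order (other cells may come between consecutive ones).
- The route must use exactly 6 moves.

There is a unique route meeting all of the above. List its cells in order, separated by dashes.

8 - 4 - 5 - 9 - 12 - 11 - 10

The waypoints must appear in the order 4, 12, with no cell reused.
Route from 8: up-left to 4, right to 5, down-right to 9, down to 12, 2× left (reaching 10) — 6 moves in all.
Check: order respected (4 at step 1, 12 at step 4); 6 moves as required.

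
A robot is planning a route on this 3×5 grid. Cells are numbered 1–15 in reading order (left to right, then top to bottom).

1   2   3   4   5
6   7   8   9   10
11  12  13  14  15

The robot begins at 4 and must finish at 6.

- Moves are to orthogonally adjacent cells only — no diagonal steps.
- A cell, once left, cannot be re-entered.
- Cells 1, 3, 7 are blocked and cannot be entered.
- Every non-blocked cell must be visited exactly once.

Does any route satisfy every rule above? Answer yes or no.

no

Colour the cells like a checkerboard: each orthogonal step flips colour, so a Hamiltonian route alternates colours. Here there are 5 cells of one colour and 7 of the other, with start on the same colour as the goal — the counts and endpoints can't be arranged into an alternating sequence of length 12, so no Hamiltonian route exists.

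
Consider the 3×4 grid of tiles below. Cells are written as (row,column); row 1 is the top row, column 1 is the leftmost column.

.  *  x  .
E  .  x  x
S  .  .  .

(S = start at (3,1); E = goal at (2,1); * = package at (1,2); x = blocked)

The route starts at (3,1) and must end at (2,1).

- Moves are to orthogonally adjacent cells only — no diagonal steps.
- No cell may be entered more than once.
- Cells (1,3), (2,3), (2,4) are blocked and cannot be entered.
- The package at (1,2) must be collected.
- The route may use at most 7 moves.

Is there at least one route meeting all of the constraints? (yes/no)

yes

One route that works: (3,1) → (3,2) → (2,2) → (1,2) → (1,1) → (2,1).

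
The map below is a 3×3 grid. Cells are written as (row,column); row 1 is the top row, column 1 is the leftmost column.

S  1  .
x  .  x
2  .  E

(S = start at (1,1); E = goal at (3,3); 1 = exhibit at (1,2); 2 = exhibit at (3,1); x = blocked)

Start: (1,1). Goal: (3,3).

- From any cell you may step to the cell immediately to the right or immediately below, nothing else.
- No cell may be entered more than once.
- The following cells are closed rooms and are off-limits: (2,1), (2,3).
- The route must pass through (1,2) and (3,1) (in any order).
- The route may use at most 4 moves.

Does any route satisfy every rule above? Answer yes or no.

no

(3,1) is below but to the left of (1,2): going (1,2) → (3,1) would need a leftward move and (3,1) → (1,2) an upward move, so no right/down-only route can visit both required cells.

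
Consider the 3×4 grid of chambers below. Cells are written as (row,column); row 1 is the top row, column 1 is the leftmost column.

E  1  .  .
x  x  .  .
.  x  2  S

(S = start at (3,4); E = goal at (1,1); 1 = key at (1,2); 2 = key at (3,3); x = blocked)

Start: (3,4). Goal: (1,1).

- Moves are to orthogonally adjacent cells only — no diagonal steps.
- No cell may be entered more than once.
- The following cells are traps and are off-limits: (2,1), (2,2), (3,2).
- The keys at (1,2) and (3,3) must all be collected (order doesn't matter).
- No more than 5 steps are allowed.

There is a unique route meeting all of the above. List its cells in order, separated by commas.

(3,4), (3,3), (2,3), (1,3), (1,2), (1,1)

Any route must reach (1,2) and (3,3) and still end at (1,1) within 5 moves, so the order of the required stops is forced.
Route from (3,4): left to (3,3), 2× up (reaching (1,3)), 2× left (reaching (1,1)) — 5 moves in all.
Check: all required cells visited; 5 ≤ 5 moves.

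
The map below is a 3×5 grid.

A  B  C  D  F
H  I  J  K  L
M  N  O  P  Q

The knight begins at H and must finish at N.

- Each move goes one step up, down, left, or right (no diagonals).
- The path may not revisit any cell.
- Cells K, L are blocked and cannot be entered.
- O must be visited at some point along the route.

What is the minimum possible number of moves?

Any route passes through O somewhere between H and N. Summing Manhattan distances along the two legs (H → O → N) gives a lower bound of 3 + 1 = 4 moves.
A route of 4 moves achieves this: H → I → J → O → N.
Since 4 matches the lower bound, it is optimal.

4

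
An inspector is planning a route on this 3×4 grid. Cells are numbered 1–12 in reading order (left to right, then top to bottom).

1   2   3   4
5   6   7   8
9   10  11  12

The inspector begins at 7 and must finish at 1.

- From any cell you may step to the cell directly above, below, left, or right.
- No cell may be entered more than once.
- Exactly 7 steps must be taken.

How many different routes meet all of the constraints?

7

Need simple routes of exactly 7 moves from 7 to 1 (Manhattan distance 3, so 2 moves are spent on a detour and 2 undoing it).
Enumerating: 7 3 2 6 10 9 5 1 | 7 11 10 9 5 6 2 1 | 7 11 12 8 4 3 2 1 | 7 8 4 3 2 6 5 1 | 7 8 12 11 10 6 2 1 | 7 8 12 11 10 6 5 1 | 7 8 12 11 10 9 5 1.
That gives 7 routes.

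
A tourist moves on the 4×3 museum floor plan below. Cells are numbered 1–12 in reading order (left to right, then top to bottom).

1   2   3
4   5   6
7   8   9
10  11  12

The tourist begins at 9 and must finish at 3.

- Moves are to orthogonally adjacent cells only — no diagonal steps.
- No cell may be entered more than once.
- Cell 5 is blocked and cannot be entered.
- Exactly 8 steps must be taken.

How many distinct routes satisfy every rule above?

3

Need simple routes of exactly 8 moves from 9 to 3 (Manhattan distance 2, so 3 moves are spent on a detour and 3 undoing it).
Enumerating: 9 12 11 8 7 4 1 2 3 | 9 12 11 10 7 4 1 2 3 | 9 8 11 10 7 4 1 2 3.
That gives 3 routes.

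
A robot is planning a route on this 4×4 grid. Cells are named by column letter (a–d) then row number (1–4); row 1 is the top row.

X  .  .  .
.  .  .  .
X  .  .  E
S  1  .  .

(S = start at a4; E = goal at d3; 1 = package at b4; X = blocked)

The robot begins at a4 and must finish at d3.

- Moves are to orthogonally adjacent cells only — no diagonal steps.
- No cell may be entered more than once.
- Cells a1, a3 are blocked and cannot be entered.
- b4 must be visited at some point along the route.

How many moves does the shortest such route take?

Any route passes through b4 somewhere between a4 and d3. Summing Manhattan distances along the two legs (a4 → b4 → d3) gives a lower bound of 1 + 3 = 4 moves.
A route of 4 moves achieves this: a4 → b4 → b3 → c3 → d3.
Since 4 matches the lower bound, it is optimal.

4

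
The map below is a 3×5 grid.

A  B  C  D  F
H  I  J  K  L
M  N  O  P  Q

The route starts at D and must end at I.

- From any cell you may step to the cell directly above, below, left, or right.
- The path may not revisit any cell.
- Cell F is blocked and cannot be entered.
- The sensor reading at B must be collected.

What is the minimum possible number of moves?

3

Any route passes through B somewhere between D and I. Summing Manhattan distances along the two legs (D → B → I) gives a lower bound of 2 + 1 = 3 moves.
A route of 3 moves achieves this: D → C → B → I.
Since 3 matches the lower bound, it is optimal.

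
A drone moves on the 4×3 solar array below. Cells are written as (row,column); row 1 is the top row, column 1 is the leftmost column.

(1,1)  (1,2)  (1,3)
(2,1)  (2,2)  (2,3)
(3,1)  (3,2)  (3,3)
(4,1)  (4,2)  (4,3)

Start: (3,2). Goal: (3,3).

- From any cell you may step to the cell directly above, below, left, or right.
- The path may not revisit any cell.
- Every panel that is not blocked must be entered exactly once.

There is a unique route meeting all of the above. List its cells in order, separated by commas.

Need to visit all 12 open cells exactly once, starting at (3,2) and ending at (3,3).
Cell (4,1) has only two open neighbours ((3,1) and (4,2)), so the path must pass straight through it: one of those is the cell it's entered from and the other is where it exits.
Route from (3,2): up 1 to (2,2), right 1 to (2,3), up 1 to (1,3), left 2 to (1,1), down 3 to (4,1), right 2 to (4,3), up 1 to (3,3) — 11 moves in all.
Check: all 12 open cells covered.

(3,2), (2,2), (2,3), (1,3), (1,2), (1,1), (2,1), (3,1), (4,1), (4,2), (4,3), (3,3)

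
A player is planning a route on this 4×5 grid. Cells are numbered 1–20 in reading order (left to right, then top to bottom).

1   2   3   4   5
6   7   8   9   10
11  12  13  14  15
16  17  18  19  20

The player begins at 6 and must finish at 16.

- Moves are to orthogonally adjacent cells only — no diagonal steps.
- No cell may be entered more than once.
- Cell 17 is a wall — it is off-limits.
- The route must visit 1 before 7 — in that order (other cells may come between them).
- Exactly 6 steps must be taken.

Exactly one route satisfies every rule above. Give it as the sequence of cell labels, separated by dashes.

6 - 1 - 2 - 7 - 12 - 11 - 16

The waypoints must appear in the order 1, 7, with no cell reused.
Route from 6: up 1 to 1, right 1 to 2, down 2 to 12, left 1 to 11, down 1 to 16 — 6 moves in all.
Check: order respected (1 at step 1, 7 at step 3); 6 moves as required.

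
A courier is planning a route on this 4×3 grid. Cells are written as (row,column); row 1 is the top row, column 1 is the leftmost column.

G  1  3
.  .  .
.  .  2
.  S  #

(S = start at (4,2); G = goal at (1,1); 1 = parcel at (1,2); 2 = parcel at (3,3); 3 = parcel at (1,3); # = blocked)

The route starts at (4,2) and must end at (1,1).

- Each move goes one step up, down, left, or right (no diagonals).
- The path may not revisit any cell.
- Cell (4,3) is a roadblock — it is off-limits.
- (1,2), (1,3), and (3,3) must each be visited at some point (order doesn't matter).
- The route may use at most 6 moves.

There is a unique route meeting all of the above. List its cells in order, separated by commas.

The 6-move cap with required stops at (1,2), (1,3), (3,3) leaves no slack for detours.
Route from (4,2): up to (3,2), right to (3,3), 2× up (reaching (1,3)), 2× left (reaching (1,1)) — 6 moves in all.
Check: all required cells visited; 6 ≤ 6 moves.

(4,2), (3,2), (3,3), (2,3), (1,3), (1,2), (1,1)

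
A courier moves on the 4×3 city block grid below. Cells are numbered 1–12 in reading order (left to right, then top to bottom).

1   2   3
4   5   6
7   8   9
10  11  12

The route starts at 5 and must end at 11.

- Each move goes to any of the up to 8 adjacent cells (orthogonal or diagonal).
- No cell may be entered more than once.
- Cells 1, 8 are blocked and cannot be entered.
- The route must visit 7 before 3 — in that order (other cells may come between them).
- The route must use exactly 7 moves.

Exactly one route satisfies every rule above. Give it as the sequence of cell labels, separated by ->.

5 -> 7 -> 4 -> 2 -> 3 -> 6 -> 9 -> 11

The waypoints must appear in the order 7, 3, with no cell reused.
Route from 5: down-left to 7, up to 4, up-right to 2, right to 3, 2× down (reaching 9), down-left to 11 — 7 moves in all.
Check: order respected (7 at step 1, 3 at step 4); 7 moves as required.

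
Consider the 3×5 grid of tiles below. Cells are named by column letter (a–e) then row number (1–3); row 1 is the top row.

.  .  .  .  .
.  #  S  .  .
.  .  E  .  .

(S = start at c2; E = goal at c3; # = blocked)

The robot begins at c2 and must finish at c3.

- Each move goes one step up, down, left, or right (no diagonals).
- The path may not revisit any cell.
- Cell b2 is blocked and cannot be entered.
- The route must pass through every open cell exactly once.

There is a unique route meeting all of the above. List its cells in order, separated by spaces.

Need to visit all 14 open cells exactly once, starting at c2 and ending at c3.
Cell e3 has only two open neighbours (e2 and d3), so the path must pass straight through it: one of those is the cell it's entered from and the other is where it exits.
Route from c2: right to d2, down to d3, right to e3, 2× up (reaching e1), 4× left (reaching a1), 2× down (reaching a3), 2× right (reaching c3) — 13 moves in all.
Check: all 14 open cells covered.

c2 d2 d3 e3 e2 e1 d1 c1 b1 a1 a2 a3 b3 c3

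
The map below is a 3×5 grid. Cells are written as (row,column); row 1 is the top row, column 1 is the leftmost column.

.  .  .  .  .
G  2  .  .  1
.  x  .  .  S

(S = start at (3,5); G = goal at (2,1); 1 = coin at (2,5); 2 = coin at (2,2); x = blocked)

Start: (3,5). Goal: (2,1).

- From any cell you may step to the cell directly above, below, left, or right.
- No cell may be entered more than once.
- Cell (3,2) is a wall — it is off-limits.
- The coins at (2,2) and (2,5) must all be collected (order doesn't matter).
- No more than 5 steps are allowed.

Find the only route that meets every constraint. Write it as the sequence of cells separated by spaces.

The 5-move cap with required stops at (2,2), (2,5) leaves no slack for detours.
Route from (3,5): up to (2,5), 4× left (reaching (2,1)) — 5 moves in all.
Check: all required cells visited; 5 ≤ 5 moves.

(3,5) (2,5) (2,4) (2,3) (2,2) (2,1)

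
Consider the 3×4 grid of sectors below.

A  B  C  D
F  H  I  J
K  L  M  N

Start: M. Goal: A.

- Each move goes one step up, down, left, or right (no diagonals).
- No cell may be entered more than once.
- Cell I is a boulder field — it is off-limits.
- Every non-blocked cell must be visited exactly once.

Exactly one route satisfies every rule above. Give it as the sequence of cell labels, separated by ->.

M -> N -> J -> D -> C -> B -> H -> L -> K -> F -> A

Need to visit all 11 open cells exactly once, starting at M and ending at A.
Cell N has only two open neighbours (J and M), so the path must pass straight through it: one of those is the cell it's entered from and the other is where it exits.
Route from M: right to N, 2× up (reaching D), 2× left (reaching B), 2× down (reaching L), left to K, 2× up (reaching A) — 10 moves in all.
Check: all 11 open cells covered.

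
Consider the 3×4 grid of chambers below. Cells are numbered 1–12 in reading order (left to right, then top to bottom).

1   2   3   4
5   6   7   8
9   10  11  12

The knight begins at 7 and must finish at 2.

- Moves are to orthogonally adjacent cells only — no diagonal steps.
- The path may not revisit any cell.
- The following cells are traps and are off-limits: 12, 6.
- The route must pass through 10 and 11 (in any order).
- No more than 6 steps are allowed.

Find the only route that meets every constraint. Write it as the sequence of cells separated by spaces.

Any route must reach 10 and 11 and still end at 2 within 6 moves, so the order of the required stops is forced.
Route from 7: down 1 to 11, left 2 to 9, up 2 to 1, right 1 to 2 — 6 moves in all.
Check: all required cells visited; 6 ≤ 6 moves.

7 11 10 9 5 1 2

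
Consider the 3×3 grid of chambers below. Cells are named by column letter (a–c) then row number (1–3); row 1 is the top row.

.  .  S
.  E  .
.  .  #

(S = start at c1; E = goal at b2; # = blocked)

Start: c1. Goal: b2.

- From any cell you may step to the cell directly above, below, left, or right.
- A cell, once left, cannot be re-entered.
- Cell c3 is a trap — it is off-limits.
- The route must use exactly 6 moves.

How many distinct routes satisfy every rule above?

1

Need simple routes of exactly 6 moves from c1 to b2 (Manhattan distance 2, so 2 moves are spent on a detour and 2 undoing it).
Enumerating: c1 b1 a1 a2 a3 b3 b2.
That gives 1 route.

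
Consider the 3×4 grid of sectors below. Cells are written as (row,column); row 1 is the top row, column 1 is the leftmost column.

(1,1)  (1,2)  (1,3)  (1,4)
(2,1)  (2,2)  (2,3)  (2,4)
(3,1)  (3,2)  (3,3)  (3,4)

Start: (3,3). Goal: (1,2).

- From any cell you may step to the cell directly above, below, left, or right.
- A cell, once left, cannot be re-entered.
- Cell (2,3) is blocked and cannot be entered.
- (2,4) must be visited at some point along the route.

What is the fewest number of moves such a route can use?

Any route passes through (2,4) somewhere between (3,3) and (1,2). Summing Manhattan distances along the two legs ((3,3) → (2,4) → (1,2)) gives a lower bound of 2 + 3 = 5 moves.
A route of 5 moves achieves this: (3,3) → (3,4) → (2,4) → (1,4) → (1,3) → (1,2).
Since 5 matches the lower bound, it is optimal.

5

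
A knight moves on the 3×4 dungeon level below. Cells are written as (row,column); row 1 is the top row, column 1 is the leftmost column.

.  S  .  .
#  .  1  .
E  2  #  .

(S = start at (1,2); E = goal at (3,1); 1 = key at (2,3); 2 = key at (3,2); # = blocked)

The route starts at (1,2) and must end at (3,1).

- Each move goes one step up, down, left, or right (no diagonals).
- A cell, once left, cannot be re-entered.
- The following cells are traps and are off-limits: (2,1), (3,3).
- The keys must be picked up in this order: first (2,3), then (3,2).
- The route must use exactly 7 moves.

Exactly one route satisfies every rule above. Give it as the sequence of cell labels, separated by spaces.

The waypoints must appear in the order (2,3), (3,2), with no cell reused.
Route from (1,2): 2× right (reaching (1,4)), down to (2,4), 2× left (reaching (2,2)), down to (3,2), left to (3,1) — 7 moves in all.
Check: order respected (1 at step 4, 2 at step 6); 7 moves as required.

(1,2) (1,3) (1,4) (2,4) (2,3) (2,2) (3,2) (3,1)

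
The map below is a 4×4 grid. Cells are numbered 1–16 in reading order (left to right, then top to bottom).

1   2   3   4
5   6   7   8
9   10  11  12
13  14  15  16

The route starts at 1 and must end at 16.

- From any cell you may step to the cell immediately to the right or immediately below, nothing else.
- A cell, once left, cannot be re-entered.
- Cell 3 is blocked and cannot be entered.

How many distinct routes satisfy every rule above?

16

A right/down-only route from 1 to 16 makes exactly 3 down-moves and 3 right-moves in some order.
With no other constraints that would be C(6,3) = 20 routes.
Subtract routes through each blocked cell (inclusion–exclusion for overlaps): − through 3: 4 → 16.
That gives 16 routes.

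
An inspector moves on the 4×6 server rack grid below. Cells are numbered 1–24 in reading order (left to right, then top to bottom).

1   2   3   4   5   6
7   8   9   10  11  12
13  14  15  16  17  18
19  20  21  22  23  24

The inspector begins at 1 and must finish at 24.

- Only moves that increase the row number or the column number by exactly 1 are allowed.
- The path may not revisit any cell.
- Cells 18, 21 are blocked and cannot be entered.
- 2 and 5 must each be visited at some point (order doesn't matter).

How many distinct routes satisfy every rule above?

1

A right/down-only route from 1 to 24 makes exactly 3 down-moves and 5 right-moves in some order.
With no other constraints that would be C(8,3) = 56 routes.
A monotone route can only reach the required cells in the order 2, 5, so split there and multiply the segment counts (each segment already excludes blocked cells): 1→2: 1; 2→5: 1; 5→24: 1; product = 1.
That gives 1 route.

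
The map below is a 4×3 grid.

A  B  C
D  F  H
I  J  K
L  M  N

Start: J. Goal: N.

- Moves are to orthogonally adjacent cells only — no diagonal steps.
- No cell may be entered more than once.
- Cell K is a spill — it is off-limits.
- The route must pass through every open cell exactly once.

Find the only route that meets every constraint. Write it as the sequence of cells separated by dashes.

J - F - H - C - B - A - D - I - L - M - N

Need to visit all 11 open cells exactly once, starting at J and ending at N.
Cell A has only two open neighbours (D and B), so the path must pass straight through it: one of those is the cell it's entered from and the other is where it exits.
Route from J: up 1 to F, right 1 to H, up 1 to C, left 2 to A, down 3 to L, right 2 to N — 10 moves in all.
Check: all 11 open cells covered.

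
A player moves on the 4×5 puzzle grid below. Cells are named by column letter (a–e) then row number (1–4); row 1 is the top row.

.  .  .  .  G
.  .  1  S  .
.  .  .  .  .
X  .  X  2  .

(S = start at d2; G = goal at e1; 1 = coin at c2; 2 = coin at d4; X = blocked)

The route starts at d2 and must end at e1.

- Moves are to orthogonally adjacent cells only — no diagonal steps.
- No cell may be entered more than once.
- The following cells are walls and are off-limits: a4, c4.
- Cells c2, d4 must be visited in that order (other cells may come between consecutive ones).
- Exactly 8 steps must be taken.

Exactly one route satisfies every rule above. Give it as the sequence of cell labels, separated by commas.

The waypoints must appear in the order c2, d4, with no cell reused.
Route from d2: left to c2, down to c3, right to d3, down to d4, right to e4, 3× up (reaching e1) — 8 moves in all.
Check: order respected (1 at step 1, 2 at step 4); 8 moves as required.

d2, c2, c3, d3, d4, e4, e3, e2, e1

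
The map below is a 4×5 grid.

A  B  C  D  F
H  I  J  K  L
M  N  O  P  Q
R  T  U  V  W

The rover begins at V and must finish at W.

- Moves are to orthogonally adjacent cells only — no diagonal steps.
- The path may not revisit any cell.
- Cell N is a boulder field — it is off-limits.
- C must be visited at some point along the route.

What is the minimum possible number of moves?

9

Any route passes through C somewhere between V and W. Summing Manhattan distances along the two legs (V → C → W) gives a lower bound of 4 + 5 = 9 moves.
A route of 9 moves achieves this: V → P → K → J → C → D → F → L → Q → W.
Since 9 matches the lower bound, it is optimal.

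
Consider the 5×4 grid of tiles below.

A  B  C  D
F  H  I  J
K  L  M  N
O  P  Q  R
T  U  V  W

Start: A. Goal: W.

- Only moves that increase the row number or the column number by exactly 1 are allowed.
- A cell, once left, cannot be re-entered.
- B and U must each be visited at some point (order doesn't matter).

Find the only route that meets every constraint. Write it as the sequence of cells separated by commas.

Moves only go right or down, so the column and row indices never decrease.
Route from A: right to B, 4× down (reaching U), 2× right (reaching W) — 7 moves in all.
Check: all required cells visited.

A, B, H, L, P, U, V, W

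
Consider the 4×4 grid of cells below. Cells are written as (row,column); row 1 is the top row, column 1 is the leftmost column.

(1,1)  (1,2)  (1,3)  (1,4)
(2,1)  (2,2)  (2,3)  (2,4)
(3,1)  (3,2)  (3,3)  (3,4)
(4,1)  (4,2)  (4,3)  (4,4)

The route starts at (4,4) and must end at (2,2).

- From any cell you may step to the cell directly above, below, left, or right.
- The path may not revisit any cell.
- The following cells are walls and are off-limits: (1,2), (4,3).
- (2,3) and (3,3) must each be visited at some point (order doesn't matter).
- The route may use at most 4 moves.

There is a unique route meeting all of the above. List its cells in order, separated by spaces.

(4,4) (3,4) (3,3) (2,3) (2,2)

The 4-move cap with required stops at (2,3), (3,3) leaves no slack for detours.
Route from (4,4): up 1 to (3,4), left 1 to (3,3), up 1 to (2,3), left 1 to (2,2) — 4 moves in all.
Check: all required cells visited; 4 ≤ 4 moves.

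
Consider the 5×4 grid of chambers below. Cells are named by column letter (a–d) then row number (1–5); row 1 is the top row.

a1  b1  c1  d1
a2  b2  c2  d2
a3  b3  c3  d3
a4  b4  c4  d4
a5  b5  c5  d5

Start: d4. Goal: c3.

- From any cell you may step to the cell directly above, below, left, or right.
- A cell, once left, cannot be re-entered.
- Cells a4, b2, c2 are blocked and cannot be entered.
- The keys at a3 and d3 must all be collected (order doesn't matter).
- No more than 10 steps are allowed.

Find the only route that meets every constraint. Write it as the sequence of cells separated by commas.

d4, d3, d2, d1, c1, b1, a1, a2, a3, b3, c3

Any route must reach a3 and d3 and still end at c3 within 10 moves, so the order of the required stops is forced.
Route from d4: up 3 to d1, left 3 to a1, down 2 to a3, right 2 to c3 — 10 moves in all.
Check: all required cells visited; 10 ≤ 10 moves.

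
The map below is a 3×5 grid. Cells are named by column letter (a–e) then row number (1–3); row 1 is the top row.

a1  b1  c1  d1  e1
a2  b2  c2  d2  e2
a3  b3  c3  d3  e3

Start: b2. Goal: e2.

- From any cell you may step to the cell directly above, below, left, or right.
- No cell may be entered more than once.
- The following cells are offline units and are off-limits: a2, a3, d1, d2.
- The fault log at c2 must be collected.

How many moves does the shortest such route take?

Any route passes through c2 somewhere between b2 and e2. Summing Manhattan distances along the two legs (b2 → c2 → e2) gives a lower bound of 1 + 2 = 3 moves.
That bound ignores the blocked cells. Measuring each leg by the fewest moves that actually steer around them (b2→c2: 1; c2→e2: 4) raises the lower bound to 5.
A route of 5 moves exists: b2 → c2 → c3 → d3 → e3 → e2.
Since 5 matches that lower bound, it is optimal.

5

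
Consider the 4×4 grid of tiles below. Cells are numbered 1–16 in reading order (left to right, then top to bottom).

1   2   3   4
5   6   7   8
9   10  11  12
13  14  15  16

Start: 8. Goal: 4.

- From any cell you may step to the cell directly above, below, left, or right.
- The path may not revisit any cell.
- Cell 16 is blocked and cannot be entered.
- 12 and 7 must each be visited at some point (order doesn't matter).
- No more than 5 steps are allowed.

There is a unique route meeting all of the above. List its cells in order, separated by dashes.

The budget equals the shortest possible length, so every move has to be on a shortest route through the required cells.
Route from 8: down to 12, left to 11, 2× up (reaching 3), right to 4 — 5 moves in all.
Check: all required cells visited; 5 ≤ 5 moves.

8 - 12 - 11 - 7 - 3 - 4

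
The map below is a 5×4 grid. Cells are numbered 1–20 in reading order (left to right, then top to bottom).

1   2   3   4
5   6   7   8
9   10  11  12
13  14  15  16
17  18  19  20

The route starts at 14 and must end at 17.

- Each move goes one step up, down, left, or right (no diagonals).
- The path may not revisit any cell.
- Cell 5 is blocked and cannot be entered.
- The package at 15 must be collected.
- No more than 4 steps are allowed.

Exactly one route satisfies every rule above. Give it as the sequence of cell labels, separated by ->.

14 -> 15 -> 19 -> 18 -> 17

The 4-move cap with required stops at 15 leaves no slack for detours.
Route from 14: right 1 to 15, down 1 to 19, left 2 to 17 — 4 moves in all.
Check: all required cells visited; 4 ≤ 4 moves.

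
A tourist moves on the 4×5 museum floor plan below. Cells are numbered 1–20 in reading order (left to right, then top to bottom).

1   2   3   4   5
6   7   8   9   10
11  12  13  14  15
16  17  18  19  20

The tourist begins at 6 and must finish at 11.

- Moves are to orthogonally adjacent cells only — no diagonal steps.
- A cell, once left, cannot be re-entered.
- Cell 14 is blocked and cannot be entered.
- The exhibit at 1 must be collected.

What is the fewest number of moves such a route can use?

Any route passes through 1 somewhere between 6 and 11. Summing Manhattan distances along the two legs (6 → 1 → 11) gives a lower bound of 1 + 2 = 3 moves.
The shortest route satisfying every rule uses 5 moves: 6 → 1 → 2 → 7 → 12 → 11.
The bound of 3 isn't tight here; checking systematically, no route of length 3 through 4 satisfies every constraint, so 5 is the minimum.

5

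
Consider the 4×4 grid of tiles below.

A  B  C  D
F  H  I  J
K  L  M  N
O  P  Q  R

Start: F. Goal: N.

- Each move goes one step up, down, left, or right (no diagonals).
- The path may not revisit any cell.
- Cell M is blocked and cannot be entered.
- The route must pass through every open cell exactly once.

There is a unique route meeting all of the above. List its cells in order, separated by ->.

Need to visit all 15 open cells exactly once, starting at F and ending at N.
Cell R has only two open neighbours (N and Q), so the path must pass straight through it: one of those is the cell it's entered from and the other is where it exits.
Route from F: up to A, 3× right (reaching D), down to J, 2× left (reaching H), down to L, left to K, down to O, 3× right (reaching R), up to N — 14 moves in all.
Check: all 15 open cells covered.

F -> A -> B -> C -> D -> J -> I -> H -> L -> K -> O -> P -> Q -> R -> N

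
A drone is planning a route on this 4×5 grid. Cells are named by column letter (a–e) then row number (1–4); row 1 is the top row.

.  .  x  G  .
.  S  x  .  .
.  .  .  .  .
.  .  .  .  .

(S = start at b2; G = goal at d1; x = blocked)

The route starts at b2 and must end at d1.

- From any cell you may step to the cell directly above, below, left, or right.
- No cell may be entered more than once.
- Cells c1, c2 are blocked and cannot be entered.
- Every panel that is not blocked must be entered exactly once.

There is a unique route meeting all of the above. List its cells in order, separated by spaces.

b2 b1 a1 a2 a3 a4 b4 b3 c3 c4 d4 e4 e3 d3 d2 e2 e1 d1

Need to visit all 18 open cells exactly once, starting at b2 and ending at d1.
Cell e4 has only two open neighbours (e3 and d4), so the path must pass straight through it: one of those is the cell it's entered from and the other is where it exits.
Route from b2: up 1 to b1, left 1 to a1, down 3 to a4, right 1 to b4, up 1 to b3, right 1 to c3, down 1 to c4, right 2 to e4, up 1 to e3, left 1 to d3, up 1 to d2, right 1 to e2, up 1 to e1, left 1 to d1 — 17 moves in all.
Check: all 18 open cells covered.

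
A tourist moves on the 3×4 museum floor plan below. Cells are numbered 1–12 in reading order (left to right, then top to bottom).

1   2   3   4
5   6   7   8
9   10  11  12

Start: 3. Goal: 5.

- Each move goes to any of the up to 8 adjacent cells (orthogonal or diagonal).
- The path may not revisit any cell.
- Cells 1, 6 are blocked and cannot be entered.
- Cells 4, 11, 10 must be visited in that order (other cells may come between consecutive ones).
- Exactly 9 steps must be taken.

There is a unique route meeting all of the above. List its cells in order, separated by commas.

The waypoints must appear in the order 4, 11, 10, with no cell reused.
Route from 3: left 1 to 2, down-right 1 to 7, up-right 1 to 4, down 2 to 12, left 3 to 9, up 1 to 5 — 9 moves in all.
Check: order respected (4 at step 3, 11 at step 6, 10 at step 7); 9 moves as required.

3, 2, 7, 4, 8, 12, 11, 10, 9, 5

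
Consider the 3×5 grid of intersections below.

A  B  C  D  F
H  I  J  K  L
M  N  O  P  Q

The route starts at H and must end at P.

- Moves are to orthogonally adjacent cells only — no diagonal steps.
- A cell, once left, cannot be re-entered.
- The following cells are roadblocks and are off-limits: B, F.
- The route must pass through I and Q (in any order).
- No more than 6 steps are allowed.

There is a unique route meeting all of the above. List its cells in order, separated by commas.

H, I, J, K, L, Q, P

The budget equals the shortest possible length, so every move has to be on a shortest route through the required cells.
Route from H: 4× right (reaching L), down to Q, left to P — 6 moves in all.
Check: all required cells visited; 6 ≤ 6 moves.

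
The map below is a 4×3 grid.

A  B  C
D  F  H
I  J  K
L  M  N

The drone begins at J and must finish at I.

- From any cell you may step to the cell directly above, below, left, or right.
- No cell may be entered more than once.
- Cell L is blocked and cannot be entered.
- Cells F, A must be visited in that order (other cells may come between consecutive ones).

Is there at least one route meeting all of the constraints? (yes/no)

yes

One route that works: J → F → B → A → D → I.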